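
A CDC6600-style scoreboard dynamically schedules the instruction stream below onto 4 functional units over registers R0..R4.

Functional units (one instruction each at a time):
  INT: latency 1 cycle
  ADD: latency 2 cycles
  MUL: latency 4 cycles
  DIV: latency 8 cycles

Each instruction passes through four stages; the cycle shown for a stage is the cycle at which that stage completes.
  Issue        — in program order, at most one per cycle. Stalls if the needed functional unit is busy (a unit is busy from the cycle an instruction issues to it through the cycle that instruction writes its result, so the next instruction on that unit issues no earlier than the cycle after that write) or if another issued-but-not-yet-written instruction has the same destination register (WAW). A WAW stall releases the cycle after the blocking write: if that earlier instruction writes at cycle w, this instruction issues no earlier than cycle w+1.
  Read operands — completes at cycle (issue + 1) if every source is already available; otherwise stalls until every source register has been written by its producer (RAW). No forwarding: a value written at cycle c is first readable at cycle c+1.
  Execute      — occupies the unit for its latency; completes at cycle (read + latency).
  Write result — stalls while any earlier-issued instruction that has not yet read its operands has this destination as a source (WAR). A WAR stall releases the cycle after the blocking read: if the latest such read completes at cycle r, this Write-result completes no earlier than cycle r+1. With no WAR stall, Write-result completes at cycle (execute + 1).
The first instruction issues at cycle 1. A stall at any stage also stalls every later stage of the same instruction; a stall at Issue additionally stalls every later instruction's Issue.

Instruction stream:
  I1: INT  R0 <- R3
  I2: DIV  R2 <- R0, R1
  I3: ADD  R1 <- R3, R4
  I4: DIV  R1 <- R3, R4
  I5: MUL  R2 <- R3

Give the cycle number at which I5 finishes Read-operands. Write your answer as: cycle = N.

cycle 1: issue I1 (INT)
cycle 2: I1 read-ops · issue I2 (DIV)
cycle 3: I1 finished on INT · issue I3 (ADD)
cycle 4: I1→R0 · I3 read-ops
cycle 5: I2 read-ops
cycle 6: I3 finished on ADD
cycle 7: I3→R1
cycle 13: I2 finished on DIV
cycle 14: I2→R2
cycle 15: issue I4 (DIV)
cycle 16: I4 read-ops · issue I5 (MUL)
cycle 17: I5 read-ops
cycle 21: I5 finished on MUL
cycle 22: I5→R2
cycle 24: I4 finished on DIV
cycle 25: I4→R1

cycle = 17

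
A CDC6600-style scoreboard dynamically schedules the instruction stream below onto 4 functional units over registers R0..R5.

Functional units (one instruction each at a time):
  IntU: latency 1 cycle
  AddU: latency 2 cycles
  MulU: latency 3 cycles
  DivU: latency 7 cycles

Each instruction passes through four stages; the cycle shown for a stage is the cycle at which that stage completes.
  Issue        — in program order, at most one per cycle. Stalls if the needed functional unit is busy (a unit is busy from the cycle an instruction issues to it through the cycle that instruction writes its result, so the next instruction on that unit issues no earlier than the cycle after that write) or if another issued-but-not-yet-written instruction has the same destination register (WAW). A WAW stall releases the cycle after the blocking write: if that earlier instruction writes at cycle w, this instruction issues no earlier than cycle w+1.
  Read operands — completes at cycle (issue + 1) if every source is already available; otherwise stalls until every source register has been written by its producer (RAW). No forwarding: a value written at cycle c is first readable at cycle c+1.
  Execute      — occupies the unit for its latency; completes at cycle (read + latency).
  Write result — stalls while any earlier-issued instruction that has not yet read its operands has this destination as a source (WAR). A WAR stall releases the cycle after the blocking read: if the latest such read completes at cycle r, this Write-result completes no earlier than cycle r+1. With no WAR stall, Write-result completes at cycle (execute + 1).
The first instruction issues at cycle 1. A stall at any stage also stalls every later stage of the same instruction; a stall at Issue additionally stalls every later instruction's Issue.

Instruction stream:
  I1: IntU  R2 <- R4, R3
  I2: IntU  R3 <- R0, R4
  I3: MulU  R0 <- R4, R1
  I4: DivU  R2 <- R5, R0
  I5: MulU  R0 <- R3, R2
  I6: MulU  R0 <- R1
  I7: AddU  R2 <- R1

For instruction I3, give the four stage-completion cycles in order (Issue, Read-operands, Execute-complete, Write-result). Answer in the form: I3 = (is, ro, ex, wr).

I1  is:1  ro:2  ex:3  wr:4
I2  is:5  ro:6  ex:7  wr:8  — struct: IntU busy until I1 writes@4
I3  is:6  ro:7  ex:10  wr:11
I4  is:7  ro:12  ex:19  wr:20  — RAW R0: wait I3 write@11
I5  is:12  ro:21  ex:24  wr:25  — struct: MulU busy until I3 writes@11, RAW R2: wait I4 write@20
I6  is:26  ro:27  ex:30  wr:31  — struct: MulU busy until I5 writes@25
I7  is:27  ro:28  ex:30  wr:31

I3 = (6, 7, 10, 11)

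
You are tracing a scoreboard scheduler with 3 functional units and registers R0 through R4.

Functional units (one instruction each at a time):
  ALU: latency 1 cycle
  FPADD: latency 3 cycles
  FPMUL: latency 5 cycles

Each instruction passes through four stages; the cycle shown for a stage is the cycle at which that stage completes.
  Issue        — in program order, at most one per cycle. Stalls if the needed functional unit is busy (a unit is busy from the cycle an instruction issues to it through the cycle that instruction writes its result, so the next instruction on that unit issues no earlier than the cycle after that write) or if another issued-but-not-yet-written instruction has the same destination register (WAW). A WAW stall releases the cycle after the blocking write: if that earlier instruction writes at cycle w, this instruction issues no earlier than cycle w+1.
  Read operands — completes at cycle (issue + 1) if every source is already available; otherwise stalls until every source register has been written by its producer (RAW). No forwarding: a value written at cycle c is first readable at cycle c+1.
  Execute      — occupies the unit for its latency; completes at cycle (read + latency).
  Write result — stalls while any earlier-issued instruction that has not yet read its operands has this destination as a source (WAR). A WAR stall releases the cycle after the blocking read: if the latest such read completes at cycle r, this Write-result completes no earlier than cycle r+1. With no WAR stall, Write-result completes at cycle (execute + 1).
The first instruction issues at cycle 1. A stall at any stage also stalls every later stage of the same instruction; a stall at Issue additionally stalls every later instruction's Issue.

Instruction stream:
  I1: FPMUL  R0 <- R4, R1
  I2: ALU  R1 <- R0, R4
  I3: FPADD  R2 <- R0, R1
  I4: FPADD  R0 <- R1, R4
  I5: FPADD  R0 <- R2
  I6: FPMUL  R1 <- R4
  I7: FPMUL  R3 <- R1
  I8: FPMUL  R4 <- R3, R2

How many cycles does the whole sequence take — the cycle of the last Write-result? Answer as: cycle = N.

cycle = 47

cycle 1: I1 dispatched to FPMUL
cycle 2: I1 operands ready | I2 dispatched to ALU
cycle 3: I3 dispatched to FPADD
cycle 7: I1 complete
cycle 8: R0←I1
cycle 9: I2 operands ready
cycle 10: I2 complete
cycle 11: R1←I2
cycle 12: I3 operands ready
cycle 15: I3 complete
cycle 16: R2←I3
cycle 17: I4 dispatched to FPADD
cycle 18: I4 operands ready
cycle 21: I4 complete
cycle 22: R0←I4
cycle 23: I5 dispatched to FPADD
cycle 24: I5 operands ready | I6 dispatched to FPMUL
cycle 25: I6 operands ready
cycle 27: I5 complete
cycle 28: R0←I5
cycle 30: I6 complete
cycle 31: R1←I6
cycle 32: I7 dispatched to FPMUL
cycle 33: I7 operands ready
cycle 38: I7 complete
cycle 39: R3←I7
cycle 40: I8 dispatched to FPMUL
cycle 41: I8 operands ready
cycle 46: I8 complete
cycle 47: R4←I8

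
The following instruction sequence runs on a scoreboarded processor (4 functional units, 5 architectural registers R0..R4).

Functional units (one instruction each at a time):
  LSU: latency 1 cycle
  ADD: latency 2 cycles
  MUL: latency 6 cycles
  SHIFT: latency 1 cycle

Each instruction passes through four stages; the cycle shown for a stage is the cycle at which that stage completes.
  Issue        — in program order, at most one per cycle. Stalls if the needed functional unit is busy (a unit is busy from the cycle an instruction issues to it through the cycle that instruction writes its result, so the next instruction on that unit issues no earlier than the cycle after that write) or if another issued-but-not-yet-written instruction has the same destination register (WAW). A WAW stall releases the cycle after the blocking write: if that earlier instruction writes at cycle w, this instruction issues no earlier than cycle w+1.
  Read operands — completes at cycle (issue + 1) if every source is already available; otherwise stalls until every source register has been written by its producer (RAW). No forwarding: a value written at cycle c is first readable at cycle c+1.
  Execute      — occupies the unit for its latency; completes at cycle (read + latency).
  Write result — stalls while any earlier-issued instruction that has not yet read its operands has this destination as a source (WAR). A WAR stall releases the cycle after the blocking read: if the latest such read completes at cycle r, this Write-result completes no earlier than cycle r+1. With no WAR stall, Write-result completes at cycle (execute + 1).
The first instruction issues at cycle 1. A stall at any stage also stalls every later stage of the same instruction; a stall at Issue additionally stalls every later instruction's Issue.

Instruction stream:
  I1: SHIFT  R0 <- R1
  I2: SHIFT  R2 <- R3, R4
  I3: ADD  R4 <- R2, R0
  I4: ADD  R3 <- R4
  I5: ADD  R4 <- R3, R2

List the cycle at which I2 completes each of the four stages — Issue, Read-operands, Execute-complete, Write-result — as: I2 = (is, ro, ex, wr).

I1 -> (1, 2, 3, 4)
I2 -> (5, 6, 7, 8)  // struct: SHIFT busy until I1 writes@4
I3 -> (6, 9, 11, 12)  // RAW R2: wait I2 write@8
I4 -> (13, 14, 16, 17)  // struct: ADD busy until I3 writes@12
I5 -> (18, 19, 21, 22)  // struct: ADD busy until I4 writes@17

I2 = (5, 6, 7, 8)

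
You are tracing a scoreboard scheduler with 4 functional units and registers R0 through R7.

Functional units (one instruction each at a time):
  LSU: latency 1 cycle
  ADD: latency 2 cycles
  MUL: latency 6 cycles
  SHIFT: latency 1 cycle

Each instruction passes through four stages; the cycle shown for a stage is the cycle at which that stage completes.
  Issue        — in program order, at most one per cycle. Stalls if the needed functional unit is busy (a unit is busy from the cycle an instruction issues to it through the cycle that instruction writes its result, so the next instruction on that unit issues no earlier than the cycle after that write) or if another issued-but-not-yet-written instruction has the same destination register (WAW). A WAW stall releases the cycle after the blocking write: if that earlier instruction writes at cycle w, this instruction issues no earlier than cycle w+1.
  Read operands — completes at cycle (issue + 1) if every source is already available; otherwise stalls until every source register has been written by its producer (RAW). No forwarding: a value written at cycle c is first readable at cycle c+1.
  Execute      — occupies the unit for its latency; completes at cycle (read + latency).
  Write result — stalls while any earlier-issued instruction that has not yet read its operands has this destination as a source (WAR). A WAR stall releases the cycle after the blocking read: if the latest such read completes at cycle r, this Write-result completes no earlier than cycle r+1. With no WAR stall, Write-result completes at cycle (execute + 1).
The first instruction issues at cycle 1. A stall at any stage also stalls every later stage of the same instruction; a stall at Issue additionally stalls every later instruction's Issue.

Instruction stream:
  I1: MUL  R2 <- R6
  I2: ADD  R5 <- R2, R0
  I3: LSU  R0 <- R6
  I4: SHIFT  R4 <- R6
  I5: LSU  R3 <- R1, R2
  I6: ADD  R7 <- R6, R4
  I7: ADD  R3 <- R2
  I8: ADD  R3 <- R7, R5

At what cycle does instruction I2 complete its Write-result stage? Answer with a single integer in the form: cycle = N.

cycle = 13

1) issue 1, read 2, done 8, write 9
2) issue 2, read 10, done 12, write 13  <RAW R2: wait I1 write@9>
3) issue 3, read 4, done 5, write 11  <WAR R0: wait I2 read@10>
4) issue 4, read 5, done 6, write 7
5) issue 12, read 13, done 14, write 15  <struct: LSU busy until I3 writes@11>
6) issue 14, read 15, done 17, write 18  <struct: ADD busy until I2 writes@13>
7) issue 19, read 20, done 22, write 23  <struct: ADD busy until I6 writes@18>
8) issue 24, read 25, done 27, write 28  <struct: ADD busy until I7 writes@23>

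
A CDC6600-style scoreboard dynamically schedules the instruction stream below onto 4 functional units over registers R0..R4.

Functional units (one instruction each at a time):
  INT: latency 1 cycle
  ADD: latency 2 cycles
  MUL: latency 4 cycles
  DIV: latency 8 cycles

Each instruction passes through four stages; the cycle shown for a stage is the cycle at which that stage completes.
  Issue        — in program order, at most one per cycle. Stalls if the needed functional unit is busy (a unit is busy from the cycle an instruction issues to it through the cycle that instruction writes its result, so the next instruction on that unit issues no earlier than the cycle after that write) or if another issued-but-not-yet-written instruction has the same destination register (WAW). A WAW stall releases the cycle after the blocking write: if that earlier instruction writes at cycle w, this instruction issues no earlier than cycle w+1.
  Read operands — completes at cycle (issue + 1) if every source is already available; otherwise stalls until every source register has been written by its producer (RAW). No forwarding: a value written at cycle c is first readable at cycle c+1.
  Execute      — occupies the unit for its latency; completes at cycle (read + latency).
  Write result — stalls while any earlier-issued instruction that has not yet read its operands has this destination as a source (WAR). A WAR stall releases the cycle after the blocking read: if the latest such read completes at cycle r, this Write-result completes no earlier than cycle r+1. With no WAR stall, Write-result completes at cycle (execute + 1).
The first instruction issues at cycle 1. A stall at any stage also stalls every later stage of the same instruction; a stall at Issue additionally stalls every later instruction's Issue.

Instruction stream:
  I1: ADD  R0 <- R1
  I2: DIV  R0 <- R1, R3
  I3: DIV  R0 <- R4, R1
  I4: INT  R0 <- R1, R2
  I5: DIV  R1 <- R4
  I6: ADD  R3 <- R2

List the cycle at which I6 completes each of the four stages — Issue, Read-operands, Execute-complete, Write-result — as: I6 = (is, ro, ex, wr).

I6 = (30, 31, 33, 34)

cycle 1: I1 dispatched to ADD
cycle 2: I1 operands ready
cycle 4: I1 complete
cycle 5: R0←I1
cycle 6: I2 dispatched to DIV
cycle 7: I2 operands ready
cycle 15: I2 complete
cycle 16: R0←I2
cycle 17: I3 dispatched to DIV
cycle 18: I3 operands ready
cycle 26: I3 complete
cycle 27: R0←I3
cycle 28: I4 dispatched to INT
cycle 29: I4 operands ready | I5 dispatched to DIV
cycle 30: I4 complete | I5 operands ready | I6 dispatched to ADD
cycle 31: R0←I4 | I6 operands ready
cycle 33: I6 complete
cycle 34: R3←I6
cycle 38: I5 complete
cycle 39: R1←I5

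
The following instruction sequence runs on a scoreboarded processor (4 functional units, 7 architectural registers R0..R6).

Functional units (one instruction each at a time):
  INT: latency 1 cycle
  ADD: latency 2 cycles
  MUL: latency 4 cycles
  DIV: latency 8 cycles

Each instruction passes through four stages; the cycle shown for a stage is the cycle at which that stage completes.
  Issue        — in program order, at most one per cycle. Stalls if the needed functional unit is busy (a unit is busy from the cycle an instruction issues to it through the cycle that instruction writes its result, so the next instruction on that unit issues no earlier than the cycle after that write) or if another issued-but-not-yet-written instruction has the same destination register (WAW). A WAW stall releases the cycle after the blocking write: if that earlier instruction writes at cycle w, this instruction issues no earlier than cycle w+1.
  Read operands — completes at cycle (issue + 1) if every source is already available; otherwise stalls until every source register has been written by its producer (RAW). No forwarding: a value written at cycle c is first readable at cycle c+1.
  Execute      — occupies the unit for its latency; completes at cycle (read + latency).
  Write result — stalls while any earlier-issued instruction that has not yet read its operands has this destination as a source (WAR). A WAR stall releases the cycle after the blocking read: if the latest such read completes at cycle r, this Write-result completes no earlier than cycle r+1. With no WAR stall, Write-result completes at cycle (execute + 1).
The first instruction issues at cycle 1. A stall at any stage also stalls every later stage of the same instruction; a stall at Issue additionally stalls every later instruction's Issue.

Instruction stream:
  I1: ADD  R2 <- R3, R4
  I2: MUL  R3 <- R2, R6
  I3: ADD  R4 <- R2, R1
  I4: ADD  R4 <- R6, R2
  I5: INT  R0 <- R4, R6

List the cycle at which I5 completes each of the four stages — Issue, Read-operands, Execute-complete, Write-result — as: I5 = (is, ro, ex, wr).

[1] I1 issues→ADD
[2] I1 reads; I2 issues→MUL
[4] I1 exec-done
[5] I1 writes R2
[6] I2 reads; I3 issues→ADD
[7] I3 reads
[9] I3 exec-done
[10] I2 exec-done; I3 writes R4
[11] I2 writes R3; I4 issues→ADD
[12] I4 reads; I5 issues→INT
[14] I4 exec-done
[15] I4 writes R4
[16] I5 reads
[17] I5 exec-done
[18] I5 writes R0

I5 = (12, 16, 17, 18)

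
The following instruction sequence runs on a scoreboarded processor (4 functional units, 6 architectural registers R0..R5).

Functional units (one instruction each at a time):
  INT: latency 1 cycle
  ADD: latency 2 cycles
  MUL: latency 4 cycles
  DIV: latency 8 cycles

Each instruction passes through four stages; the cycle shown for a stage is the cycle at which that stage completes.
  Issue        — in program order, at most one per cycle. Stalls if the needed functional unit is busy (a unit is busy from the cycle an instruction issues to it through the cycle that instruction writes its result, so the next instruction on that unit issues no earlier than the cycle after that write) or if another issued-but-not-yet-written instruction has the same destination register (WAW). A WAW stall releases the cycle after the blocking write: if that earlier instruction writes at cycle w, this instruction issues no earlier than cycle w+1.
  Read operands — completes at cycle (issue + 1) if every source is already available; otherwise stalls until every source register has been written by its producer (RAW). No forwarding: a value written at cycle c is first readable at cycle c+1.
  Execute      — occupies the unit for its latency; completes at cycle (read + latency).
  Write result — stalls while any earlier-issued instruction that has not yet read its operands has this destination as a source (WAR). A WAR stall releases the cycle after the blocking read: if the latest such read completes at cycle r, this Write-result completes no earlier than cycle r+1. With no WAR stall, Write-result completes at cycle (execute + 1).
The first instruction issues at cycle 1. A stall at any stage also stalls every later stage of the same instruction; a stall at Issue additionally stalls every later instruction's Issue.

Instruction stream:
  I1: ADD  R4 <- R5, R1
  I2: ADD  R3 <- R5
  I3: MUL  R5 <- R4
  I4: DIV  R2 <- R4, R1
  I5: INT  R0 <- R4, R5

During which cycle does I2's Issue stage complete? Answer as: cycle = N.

cycle = 6

[I1] 1/2/4/5
[I2] 6/7/9/10  (struct: ADD busy until I1 writes@5)
[I3] 7/8/12/13
[I4] 8/9/17/18
[I5] 9/14/15/16  (RAW R5: wait I3 write@13)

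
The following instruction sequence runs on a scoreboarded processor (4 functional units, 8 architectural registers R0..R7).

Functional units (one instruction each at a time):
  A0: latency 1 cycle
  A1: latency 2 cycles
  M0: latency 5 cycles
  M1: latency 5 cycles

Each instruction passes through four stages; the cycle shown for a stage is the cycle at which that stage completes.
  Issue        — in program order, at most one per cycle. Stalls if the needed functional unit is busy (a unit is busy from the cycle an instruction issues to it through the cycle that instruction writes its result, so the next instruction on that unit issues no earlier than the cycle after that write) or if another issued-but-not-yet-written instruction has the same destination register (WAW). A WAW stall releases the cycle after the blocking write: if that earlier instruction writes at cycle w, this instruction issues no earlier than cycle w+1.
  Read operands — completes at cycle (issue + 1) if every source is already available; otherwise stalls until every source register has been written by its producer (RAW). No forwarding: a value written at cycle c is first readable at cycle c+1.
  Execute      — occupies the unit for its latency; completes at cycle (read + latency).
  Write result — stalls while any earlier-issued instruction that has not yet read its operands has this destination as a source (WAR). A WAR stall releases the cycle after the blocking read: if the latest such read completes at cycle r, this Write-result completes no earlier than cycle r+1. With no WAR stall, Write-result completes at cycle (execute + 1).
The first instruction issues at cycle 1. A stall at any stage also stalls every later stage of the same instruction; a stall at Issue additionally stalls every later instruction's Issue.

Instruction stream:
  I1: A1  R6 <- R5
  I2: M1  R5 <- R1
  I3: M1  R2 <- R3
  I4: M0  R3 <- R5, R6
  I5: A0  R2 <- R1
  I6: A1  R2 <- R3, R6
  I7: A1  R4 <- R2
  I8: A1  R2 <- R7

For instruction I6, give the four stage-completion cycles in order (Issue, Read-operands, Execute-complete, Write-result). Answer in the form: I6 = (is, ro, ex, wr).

I6 = (22, 23, 25, 26)

I1: IS=1 RO=2 EX=4 WR=5
I2: IS=2 RO=3 EX=8 WR=9
I3: IS=10 RO=11 EX=16 WR=17  [struct: M1 busy until I2 writes@9]
I4: IS=11 RO=12 EX=17 WR=18
I5: IS=18 RO=19 EX=20 WR=21  [WAW R2: wait I3 write@17]
I6: IS=22 RO=23 EX=25 WR=26  [WAW R2: wait I5 write@21]
I7: IS=27 RO=28 EX=30 WR=31  [struct: A1 busy until I6 writes@26]
I8: IS=32 RO=33 EX=35 WR=36  [struct: A1 busy until I7 writes@31]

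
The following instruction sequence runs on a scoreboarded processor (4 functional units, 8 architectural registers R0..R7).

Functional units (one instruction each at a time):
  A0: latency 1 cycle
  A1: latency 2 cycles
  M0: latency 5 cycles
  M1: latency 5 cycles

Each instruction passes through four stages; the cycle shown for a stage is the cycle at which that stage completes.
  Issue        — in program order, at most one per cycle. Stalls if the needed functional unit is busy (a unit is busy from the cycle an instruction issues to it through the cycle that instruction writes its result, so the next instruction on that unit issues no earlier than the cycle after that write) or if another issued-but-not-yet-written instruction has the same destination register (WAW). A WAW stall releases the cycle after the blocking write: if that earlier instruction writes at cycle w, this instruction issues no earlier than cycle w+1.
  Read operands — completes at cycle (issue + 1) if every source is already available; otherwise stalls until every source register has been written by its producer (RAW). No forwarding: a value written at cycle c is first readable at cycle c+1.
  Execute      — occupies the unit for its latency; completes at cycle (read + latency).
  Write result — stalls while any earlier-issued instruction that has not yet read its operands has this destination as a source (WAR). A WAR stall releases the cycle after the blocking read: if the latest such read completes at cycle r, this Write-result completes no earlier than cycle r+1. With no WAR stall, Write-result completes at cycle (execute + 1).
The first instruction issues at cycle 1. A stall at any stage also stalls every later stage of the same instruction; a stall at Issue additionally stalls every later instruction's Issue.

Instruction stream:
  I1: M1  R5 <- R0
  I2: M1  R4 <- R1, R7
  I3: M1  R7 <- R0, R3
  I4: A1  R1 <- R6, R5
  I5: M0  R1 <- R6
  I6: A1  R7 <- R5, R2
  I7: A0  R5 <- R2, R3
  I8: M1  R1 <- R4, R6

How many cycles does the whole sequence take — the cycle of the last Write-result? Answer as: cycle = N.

I1  is:1  ro:2  ex:7  wr:8
I2  is:9  ro:10  ex:15  wr:16  — struct: M1 busy until I1 writes@8
I3  is:17  ro:18  ex:23  wr:24  — struct: M1 busy until I2 writes@16
I4  is:18  ro:19  ex:21  wr:22
I5  is:23  ro:24  ex:29  wr:30  — WAW R1: wait I4 write@22
I6  is:25  ro:26  ex:28  wr:29  — WAW R7: wait I3 write@24
I7  is:26  ro:27  ex:28  wr:29
I8  is:31  ro:32  ex:37  wr:38  — WAW R1: wait I5 write@30

cycle = 38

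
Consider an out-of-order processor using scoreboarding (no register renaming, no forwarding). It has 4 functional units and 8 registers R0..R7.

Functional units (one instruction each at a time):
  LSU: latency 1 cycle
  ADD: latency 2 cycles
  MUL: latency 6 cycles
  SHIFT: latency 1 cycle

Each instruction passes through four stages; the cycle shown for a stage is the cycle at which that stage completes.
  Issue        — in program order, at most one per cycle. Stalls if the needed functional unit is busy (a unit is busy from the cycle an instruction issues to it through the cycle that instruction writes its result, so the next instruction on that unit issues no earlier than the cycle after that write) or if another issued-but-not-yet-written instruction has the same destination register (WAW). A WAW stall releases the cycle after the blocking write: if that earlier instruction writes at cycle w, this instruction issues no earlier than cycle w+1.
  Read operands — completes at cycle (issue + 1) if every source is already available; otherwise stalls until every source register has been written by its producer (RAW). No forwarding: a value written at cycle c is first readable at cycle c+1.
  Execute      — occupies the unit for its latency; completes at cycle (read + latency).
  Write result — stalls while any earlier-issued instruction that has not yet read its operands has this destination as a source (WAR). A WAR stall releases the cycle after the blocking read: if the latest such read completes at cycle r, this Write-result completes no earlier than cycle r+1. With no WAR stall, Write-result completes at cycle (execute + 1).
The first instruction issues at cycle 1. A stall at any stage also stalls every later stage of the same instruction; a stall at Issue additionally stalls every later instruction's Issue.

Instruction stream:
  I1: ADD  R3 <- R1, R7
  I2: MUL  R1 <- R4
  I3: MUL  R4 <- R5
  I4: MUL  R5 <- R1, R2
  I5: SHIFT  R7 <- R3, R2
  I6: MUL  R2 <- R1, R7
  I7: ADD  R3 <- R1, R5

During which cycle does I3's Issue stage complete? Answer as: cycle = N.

cycle = 11

I1  is:1  ro:2  ex:4  wr:5
I2  is:2  ro:3  ex:9  wr:10
I3  is:11  ro:12  ex:18  wr:19  — struct: MUL busy until I2 writes@10
I4  is:20  ro:21  ex:27  wr:28  — struct: MUL busy until I3 writes@19
I5  is:21  ro:22  ex:23  wr:24
I6  is:29  ro:30  ex:36  wr:37  — struct: MUL busy until I4 writes@28
I7  is:30  ro:31  ex:33  wr:34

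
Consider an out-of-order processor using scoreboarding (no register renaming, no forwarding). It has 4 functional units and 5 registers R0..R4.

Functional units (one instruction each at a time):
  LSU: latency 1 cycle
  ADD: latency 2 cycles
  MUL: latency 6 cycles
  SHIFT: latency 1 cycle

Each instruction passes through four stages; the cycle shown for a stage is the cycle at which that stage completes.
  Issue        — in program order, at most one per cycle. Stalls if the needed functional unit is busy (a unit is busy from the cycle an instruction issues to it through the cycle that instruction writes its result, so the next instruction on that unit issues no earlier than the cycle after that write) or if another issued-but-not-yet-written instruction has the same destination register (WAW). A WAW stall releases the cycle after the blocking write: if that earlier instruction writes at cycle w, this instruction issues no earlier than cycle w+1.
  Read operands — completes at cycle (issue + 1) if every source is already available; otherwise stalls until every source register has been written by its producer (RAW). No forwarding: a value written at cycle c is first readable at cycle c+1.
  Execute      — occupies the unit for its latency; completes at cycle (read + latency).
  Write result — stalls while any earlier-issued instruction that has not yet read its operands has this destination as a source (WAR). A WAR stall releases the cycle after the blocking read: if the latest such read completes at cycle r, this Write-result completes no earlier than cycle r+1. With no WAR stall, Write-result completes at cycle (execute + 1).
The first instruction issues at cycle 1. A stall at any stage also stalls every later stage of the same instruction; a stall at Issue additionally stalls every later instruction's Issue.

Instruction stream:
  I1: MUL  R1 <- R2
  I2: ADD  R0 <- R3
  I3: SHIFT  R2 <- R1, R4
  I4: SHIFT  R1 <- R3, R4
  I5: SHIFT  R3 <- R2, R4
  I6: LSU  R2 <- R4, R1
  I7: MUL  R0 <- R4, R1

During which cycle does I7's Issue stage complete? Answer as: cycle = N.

[1] I1 issues→MUL
[2] I1 reads; I2 issues→ADD
[3] I2 reads; I3 issues→SHIFT
[5] I2 exec-done
[6] I2 writes R0
[8] I1 exec-done
[9] I1 writes R1
[10] I3 reads
[11] I3 exec-done
[12] I3 writes R2
[13] I4 issues→SHIFT
[14] I4 reads
[15] I4 exec-done
[16] I4 writes R1
[17] I5 issues→SHIFT
[18] I5 reads; I6 issues→LSU
[19] I5 exec-done; I6 reads; I7 issues→MUL
[20] I5 writes R3; I6 exec-done; I7 reads
[21] I6 writes R2
[26] I7 exec-done
[27] I7 writes R0

cycle = 19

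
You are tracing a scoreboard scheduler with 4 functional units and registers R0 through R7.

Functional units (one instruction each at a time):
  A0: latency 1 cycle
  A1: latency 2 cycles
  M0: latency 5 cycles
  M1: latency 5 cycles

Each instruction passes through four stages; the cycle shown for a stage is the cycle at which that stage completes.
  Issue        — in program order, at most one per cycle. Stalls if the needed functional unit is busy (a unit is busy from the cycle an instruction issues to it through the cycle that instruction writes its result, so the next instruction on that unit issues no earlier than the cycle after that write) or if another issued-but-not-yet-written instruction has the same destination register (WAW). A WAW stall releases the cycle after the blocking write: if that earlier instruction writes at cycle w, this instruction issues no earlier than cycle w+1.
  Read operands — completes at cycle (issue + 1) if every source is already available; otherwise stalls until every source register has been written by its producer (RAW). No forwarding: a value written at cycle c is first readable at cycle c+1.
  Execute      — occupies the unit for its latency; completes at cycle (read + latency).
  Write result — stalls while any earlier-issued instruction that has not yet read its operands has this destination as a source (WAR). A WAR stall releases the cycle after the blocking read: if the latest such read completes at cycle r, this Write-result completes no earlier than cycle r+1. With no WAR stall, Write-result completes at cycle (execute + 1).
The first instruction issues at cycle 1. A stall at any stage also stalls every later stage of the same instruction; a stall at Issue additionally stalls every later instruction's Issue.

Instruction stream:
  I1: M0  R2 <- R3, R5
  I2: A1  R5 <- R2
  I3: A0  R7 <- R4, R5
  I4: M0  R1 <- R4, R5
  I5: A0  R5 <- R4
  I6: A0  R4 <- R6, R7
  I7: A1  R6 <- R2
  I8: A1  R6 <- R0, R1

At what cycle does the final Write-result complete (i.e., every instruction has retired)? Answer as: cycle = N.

I1: IS=1 RO=2 EX=7 WR=8
I2: IS=2 RO=9 EX=11 WR=12  [RAW R2: wait I1 write@8]
I3: IS=3 RO=13 EX=14 WR=15  [RAW R5: wait I2 write@12]
I4: IS=9 RO=13 EX=18 WR=19  [struct: M0 busy until I1 writes@8; RAW R5: wait I2 write@12]
I5: IS=16 RO=17 EX=18 WR=19  [struct: A0 busy until I3 writes@15]
I6: IS=20 RO=21 EX=22 WR=23  [struct: A0 busy until I5 writes@19]
I7: IS=21 RO=22 EX=24 WR=25
I8: IS=26 RO=27 EX=29 WR=30  [struct: A1 busy until I7 writes@25]

cycle = 30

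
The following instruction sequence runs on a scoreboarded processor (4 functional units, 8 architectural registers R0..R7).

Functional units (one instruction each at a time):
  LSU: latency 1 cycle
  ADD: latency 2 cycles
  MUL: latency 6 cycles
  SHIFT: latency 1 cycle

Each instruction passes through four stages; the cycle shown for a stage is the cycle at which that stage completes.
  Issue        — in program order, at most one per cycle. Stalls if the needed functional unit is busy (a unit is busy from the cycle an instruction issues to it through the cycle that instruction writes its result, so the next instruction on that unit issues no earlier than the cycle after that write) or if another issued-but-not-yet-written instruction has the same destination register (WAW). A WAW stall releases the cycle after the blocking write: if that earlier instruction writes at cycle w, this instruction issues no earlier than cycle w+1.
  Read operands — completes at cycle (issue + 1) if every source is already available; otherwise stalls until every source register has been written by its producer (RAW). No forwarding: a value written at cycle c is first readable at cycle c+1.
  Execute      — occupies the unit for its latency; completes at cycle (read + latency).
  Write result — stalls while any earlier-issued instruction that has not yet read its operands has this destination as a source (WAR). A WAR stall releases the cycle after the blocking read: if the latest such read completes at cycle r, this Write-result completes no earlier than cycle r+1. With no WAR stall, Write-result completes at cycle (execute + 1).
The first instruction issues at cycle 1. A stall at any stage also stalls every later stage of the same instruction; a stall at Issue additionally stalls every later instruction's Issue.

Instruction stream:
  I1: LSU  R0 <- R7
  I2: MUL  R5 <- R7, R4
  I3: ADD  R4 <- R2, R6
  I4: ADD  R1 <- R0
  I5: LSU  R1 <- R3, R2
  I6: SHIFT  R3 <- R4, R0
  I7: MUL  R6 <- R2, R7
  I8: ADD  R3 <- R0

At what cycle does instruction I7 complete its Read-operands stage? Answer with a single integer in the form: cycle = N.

cycle = 16

cycle 1: I1 dispatched to LSU
cycle 2: I1 operands ready | I2 dispatched to MUL
cycle 3: I1 complete | I2 operands ready | I3 dispatched to ADD
cycle 4: R0←I1 | I3 operands ready
cycle 6: I3 complete
cycle 7: R4←I3
cycle 8: I4 dispatched to ADD
cycle 9: I2 complete | I4 operands ready
cycle 10: R5←I2
cycle 11: I4 complete
cycle 12: R1←I4
cycle 13: I5 dispatched to LSU
cycle 14: I5 operands ready | I6 dispatched to SHIFT
cycle 15: I5 complete | I6 operands ready | I7 dispatched to MUL
cycle 16: R1←I5 | I6 complete | I7 operands ready
cycle 17: R3←I6
cycle 18: I8 dispatched to ADD
cycle 19: I8 operands ready
cycle 21: I8 complete
cycle 22: I7 complete | R3←I8
cycle 23: R6←I7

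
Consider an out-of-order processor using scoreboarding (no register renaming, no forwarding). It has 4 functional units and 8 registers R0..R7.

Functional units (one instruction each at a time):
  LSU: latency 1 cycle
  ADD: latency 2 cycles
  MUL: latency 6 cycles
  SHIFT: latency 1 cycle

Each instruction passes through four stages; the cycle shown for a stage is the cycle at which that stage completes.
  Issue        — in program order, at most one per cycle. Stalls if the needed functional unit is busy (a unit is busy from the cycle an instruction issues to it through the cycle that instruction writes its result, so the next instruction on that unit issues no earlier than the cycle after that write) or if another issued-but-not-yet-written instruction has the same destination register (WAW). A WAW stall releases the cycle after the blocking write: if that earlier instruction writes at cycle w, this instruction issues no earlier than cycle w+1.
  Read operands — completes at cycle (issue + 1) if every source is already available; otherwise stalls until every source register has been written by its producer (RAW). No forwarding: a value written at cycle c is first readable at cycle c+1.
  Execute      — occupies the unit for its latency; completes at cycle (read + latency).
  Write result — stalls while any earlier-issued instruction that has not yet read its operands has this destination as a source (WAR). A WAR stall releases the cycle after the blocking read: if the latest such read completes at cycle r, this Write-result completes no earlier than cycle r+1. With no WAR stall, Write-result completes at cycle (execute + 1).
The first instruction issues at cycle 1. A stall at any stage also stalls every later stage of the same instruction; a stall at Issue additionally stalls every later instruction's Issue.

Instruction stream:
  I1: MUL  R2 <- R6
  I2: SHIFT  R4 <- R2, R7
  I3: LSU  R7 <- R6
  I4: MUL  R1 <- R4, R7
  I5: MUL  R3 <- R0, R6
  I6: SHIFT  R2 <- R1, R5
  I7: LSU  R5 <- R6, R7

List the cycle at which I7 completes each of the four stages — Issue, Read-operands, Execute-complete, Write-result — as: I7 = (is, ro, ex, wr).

cycle 1: I1 issues→MUL
cycle 2: I1 reads · I2 issues→SHIFT
cycle 3: I3 issues→LSU
cycle 4: I3 reads
cycle 5: I3 exec-done
cycle 8: I1 exec-done
cycle 9: I1 writes R2
cycle 10: I2 reads · I4 issues→MUL
cycle 11: I2 exec-done · I3 writes R7
cycle 12: I2 writes R4
cycle 13: I4 reads
cycle 19: I4 exec-done
cycle 20: I4 writes R1
cycle 21: I5 issues→MUL
cycle 22: I5 reads · I6 issues→SHIFT
cycle 23: I6 reads · I7 issues→LSU
cycle 24: I6 exec-done · I7 reads
cycle 25: I6 writes R2 · I7 exec-done
cycle 26: I7 writes R5
cycle 28: I5 exec-done
cycle 29: I5 writes R3

I7 = (23, 24, 25, 26)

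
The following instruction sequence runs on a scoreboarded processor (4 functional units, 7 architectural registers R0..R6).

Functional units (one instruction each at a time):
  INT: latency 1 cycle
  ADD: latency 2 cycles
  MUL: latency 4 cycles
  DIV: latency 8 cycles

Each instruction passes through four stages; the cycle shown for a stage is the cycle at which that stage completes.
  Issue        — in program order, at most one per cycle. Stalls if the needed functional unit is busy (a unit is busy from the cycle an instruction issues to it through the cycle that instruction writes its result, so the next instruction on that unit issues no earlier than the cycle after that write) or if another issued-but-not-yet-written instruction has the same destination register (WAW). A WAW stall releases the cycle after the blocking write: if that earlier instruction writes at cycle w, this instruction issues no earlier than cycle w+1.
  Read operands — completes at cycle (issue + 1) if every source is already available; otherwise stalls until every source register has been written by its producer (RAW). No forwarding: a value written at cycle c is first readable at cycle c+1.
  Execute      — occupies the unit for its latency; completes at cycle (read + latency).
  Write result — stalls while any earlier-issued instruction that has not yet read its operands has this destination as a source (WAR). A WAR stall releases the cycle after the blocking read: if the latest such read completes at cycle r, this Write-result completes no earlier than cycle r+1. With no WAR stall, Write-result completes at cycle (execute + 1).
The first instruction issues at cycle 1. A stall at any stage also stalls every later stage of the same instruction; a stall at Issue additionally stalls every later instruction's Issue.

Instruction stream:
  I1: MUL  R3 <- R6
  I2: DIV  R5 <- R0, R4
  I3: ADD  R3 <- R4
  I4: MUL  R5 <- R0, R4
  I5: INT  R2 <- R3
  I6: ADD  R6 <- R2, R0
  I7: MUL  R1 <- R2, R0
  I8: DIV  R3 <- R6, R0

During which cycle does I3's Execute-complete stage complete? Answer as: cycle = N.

[1] I1 dispatched to MUL
[2] I1 operands ready; I2 dispatched to DIV
[3] I2 operands ready
[6] I1 complete
[7] R3←I1
[8] I3 dispatched to ADD
[9] I3 operands ready
[11] I2 complete; I3 complete
[12] R5←I2; R3←I3
[13] I4 dispatched to MUL
[14] I4 operands ready; I5 dispatched to INT
[15] I5 operands ready; I6 dispatched to ADD
[16] I5 complete
[17] R2←I5
[18] I4 complete; I6 operands ready
[19] R5←I4
[20] I6 complete; I7 dispatched to MUL
[21] R6←I6; I7 operands ready; I8 dispatched to DIV
[22] I8 operands ready
[25] I7 complete
[26] R1←I7
[30] I8 complete
[31] R3←I8

cycle = 11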